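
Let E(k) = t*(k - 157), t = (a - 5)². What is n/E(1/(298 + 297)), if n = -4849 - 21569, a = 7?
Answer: 2619785/62276 ≈ 42.067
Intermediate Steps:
n = -26418
t = 4 (t = (7 - 5)² = 2² = 4)
E(k) = -628 + 4*k (E(k) = 4*(k - 157) = 4*(-157 + k) = -628 + 4*k)
n/E(1/(298 + 297)) = -26418/(-628 + 4/(298 + 297)) = -26418/(-628 + 4/595) = -26418/(-373656/595) = -26418*(-595/373656) = 2619785/62276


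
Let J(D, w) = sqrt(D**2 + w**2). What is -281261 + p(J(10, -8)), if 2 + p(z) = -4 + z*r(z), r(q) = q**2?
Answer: -281267 + 328*sqrt(41) ≈ -2.7917e+5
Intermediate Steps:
p(z) = -6 + z**3 (p(z) = -2 + (-4 + z*z**2) = -2 + (-4 + z**3) = -6 + z**3)
-281261 + p(J(10, -8)) = -281261 + (-6 + (sqrt(10**2 + (-8)**2))**3) = -281261 + (-6 + (sqrt(100 + 64))**3) = -281261 + (-6 + (sqrt(164))**3) = -281261 + (-6 + (2*sqrt(41))**3) = -281261 + (-6 + 328*sqrt(41)) = -281267 + 328*sqrt(41)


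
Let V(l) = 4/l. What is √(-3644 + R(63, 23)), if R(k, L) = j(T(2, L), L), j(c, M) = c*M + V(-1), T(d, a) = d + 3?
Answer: I*√3533 ≈ 59.439*I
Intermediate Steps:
T(d, a) = 3 + d
j(c, M) = -4 + M*c (j(c, M) = c*M + 4/(-1) = M*c + 4*(-1) = M*c - 4 = -4 + M*c)
R(k, L) = -4 + 5*L (R(k, L) = -4 + L*(3 + 2) = -4 + L*5 = -4 + 5*L)
√(-3644 + R(63, 23)) = √(-3644 + (-4 + 5*23)) = √(-3644 + (-4 + 115)) = √(-3644 + 111) = √(-3533) = I*√3533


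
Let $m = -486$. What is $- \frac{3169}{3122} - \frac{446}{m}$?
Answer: $- \frac{73861}{758646} \approx -0.097359$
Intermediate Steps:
$- \frac{3169}{3122} - \frac{446}{m} = - \frac{3169}{3122} - \frac{446}{-486} = \left(-3169\right) \frac{1}{3122} - - \frac{223}{243} = - \frac{3169}{3122} + \frac{223}{243} = - \frac{73861}{758646}$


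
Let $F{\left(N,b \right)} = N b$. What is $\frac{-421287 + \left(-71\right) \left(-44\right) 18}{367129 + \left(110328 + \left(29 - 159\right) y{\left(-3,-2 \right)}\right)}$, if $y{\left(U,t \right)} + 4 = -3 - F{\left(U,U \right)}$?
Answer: $- \frac{365055}{479537} \approx -0.76127$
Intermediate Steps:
$y{\left(U,t \right)} = -7 - U^{2}$ ($y{\left(U,t \right)} = -4 - \left(3 + U U\right) = -4 - \left(3 + U^{2}\right) = -7 - U^{2}$)
$\frac{-421287 + \left(-71\right) \left(-44\right) 18}{367129 + \left(110328 + \left(29 - 159\right) y{\left(-3,-2 \right)}\right)} = \frac{-421287 + \left(-71\right) \left(-44\right) 18}{367129 + \left(110328 + \left(29 - 159\right) \left(-7 - \left(-3\right)^{2}\right)\right)} = \frac{-421287 + 3124 \cdot 18}{367129 + \left(110328 - 130 \left(-7 - 9\right)\right)} = \frac{-421287 + 56232}{367129 + \left(110328 - 130 \left(-7 - 9\right)\right)} = - \frac{365055}{367129 + \left(110328 - -2080\right)} = - \frac{365055}{367129 + \left(110328 + 2080\right)} = - \frac{365055}{367129 + 112408} = - \frac{365055}{479537}$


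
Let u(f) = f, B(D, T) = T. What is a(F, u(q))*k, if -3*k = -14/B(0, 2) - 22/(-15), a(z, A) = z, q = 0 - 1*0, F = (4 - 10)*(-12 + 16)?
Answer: -664/15 ≈ -44.267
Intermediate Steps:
F = -24 (F = -6*4 = -24)
q = 0 (q = 0 + 0 = 0)
k = 83/45 (k = -(-14/2 - 22/(-15))/3 = -(-14*1/2 - 22*(-1/15))/3 = -(-7 + 22/15)/3 = -1/3*(-83/15) = 83/45 ≈ 1.8444)
a(F, u(q))*k = -24*83/45 = -664/15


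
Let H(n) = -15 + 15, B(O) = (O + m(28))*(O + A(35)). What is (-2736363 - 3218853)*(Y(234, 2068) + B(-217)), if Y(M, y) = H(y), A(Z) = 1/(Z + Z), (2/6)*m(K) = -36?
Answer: -2939747714280/7 ≈ -4.1996e+11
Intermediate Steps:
m(K) = -108 (m(K) = 3*(-36) = -108)
A(Z) = 1/(2*Z)
B(O) = (-108 + O)*(1/70 + O) (B(O) = (O - 108)*(O + (½)/35) = (-108 + O)*(O + (½)*(1/35)) = (-108 + O)*(O + 1/70) = (-108 + O)*(1/70 + O))
H(n) = 0
Y(M, y) = 0
(-2736363 - 3218853)*(Y(234, 2068) + B(-217)) = (-2736363 - 3218853)*(0 + (-54/35 + (-217)² - 7559/70*(-217))) = -5955216*(0 + (-54/35 + 47089 + 234329/10)) = -5955216*(0 + 987285/14) = -5955216*987285/14 = -2939747714280/7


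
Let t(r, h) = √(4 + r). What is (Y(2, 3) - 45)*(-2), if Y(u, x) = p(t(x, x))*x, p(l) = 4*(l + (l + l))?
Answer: 90 - 72*√7 ≈ -100.49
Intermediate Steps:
p(l) = 12*l (p(l) = 4*(l + 2*l) = 4*(3*l) = 12*l)
Y(u, x) = 12*x*√(4 + x) (Y(u, x) = (12*√(4 + x))*x = 12*x*√(4 + x))
(Y(2, 3) - 45)*(-2) = (12*3*√(4 + 3) - 45)*(-2) = (12*3*√7 - 45)*(-2) = (36*√7 - 45)*(-2) = (-45 + 36*√7)*(-2) = 90 - 72*√7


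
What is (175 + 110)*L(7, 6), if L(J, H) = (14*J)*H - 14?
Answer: 163590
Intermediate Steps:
L(J, H) = -14 + 14*H*J (L(J, H) = 14*H*J - 14 = -14 + 14*H*J)
(175 + 110)*L(7, 6) = (175 + 110)*(-14 + 14*6*7) = 285*(-14 + 588) = 285*574 = 163590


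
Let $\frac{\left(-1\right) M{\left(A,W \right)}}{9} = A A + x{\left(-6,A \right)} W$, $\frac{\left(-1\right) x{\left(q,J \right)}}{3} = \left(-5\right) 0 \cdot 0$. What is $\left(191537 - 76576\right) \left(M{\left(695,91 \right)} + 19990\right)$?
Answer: $-497463262835$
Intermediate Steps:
$x{\left(q,J \right)} = 0$ ($x{\left(q,J \right)} = - 3 \left(-5\right) 0 \cdot 0 = - 3 \cdot 0 \cdot 0 = \left(-3\right) 0 = 0$)
$M{\left(A,W \right)} = - 9 A^{2}$ ($M{\left(A,W \right)} = - 9 \left(A A + 0 W\right) = - 9 \left(A^{2} + 0\right) = - 9 A^{2}$)
$\left(191537 - 76576\right) \left(M{\left(695,91 \right)} + 19990\right) = \left(191537 - 76576\right) \left(- 9 \cdot 695^{2} + 19990\right) = 114961 \left(\left(-9\right) 483025 + 19990\right) = 114961 \left(-4347225 + 19990\right) = 114961 \left(-4327235\right) = -497463262835$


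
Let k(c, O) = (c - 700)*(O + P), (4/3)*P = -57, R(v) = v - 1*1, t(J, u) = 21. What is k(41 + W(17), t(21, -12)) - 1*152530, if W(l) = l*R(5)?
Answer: -558703/4 ≈ -1.3968e+5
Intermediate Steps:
R(v) = -1 + v (R(v) = v - 1 = -1 + v)
W(l) = 4*l (W(l) = l*(-1 + 5) = l*4 = 4*l)
P = -171/4 (P = (¾)*(-57) = -171/4 ≈ -42.750)
k(c, O) = (-700 + c)*(-171/4 + O) (k(c, O) = (c - 700)*(O - 171/4) = (-700 + c)*(-171/4 + O))
k(41 + W(17), t(21, -12)) - 1*152530 = (29925 - 700*21 - 171*(41 + 4*17)/4 + 21*(41 + 4*17)) - 1*152530 = (29925 - 14700 - 171*(41 + 68)/4 + 21*(41 + 68)) - 152530 = (29925 - 14700 - 171/4*109 + 21*109) - 152530 = (29925 - 14700 - 18639/4 + 2289) - 152530 = 51417/4 - 152530 = -558703/4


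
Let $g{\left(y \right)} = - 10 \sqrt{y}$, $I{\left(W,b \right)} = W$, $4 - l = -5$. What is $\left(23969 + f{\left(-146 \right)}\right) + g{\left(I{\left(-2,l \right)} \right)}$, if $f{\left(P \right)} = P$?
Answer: $23823 - 10 i \sqrt{2} \approx 23823.0 - 14.142 i$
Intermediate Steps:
$l = 9$ ($l = 4 - -5 = 4 + 5 = 9$)
$\left(23969 + f{\left(-146 \right)}\right) + g{\left(I{\left(-2,l \right)} \right)} = \left(23969 - 146\right) - 10 \sqrt{-2} = 23823 - 10 i \sqrt{2}$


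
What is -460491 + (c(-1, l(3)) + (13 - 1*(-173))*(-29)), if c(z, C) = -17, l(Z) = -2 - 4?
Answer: -465902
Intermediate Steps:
l(Z) = -6
-460491 + (c(-1, l(3)) + (13 - 1*(-173))*(-29)) = -460491 + (-17 + (13 - 1*(-173))*(-29)) = -460491 + (-17 + (13 + 173)*(-29)) = -460491 + (-17 + 186*(-29)) = -460491 + (-17 - 5394) = -460491 - 5411 = -465902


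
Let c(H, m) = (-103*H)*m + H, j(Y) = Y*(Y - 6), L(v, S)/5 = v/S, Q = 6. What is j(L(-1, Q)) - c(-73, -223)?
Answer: 60365365/36 ≈ 1.6768e+6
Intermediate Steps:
L(v, S) = 5*v/S (L(v, S) = 5*(v/S) = 5*v/S)
j(Y) = Y*(-6 + Y)
c(H, m) = H - 103*H*m (c(H, m) = -103*H*m + H = H - 103*H*m)
j(L(-1, Q)) - c(-73, -223) = (5*(-1)/6)*(-6 + 5*(-1)/6) - (-73)*(1 - 103*(-223)) = (5*(-1)*(1/6))*(-6 + 5*(-1)*(1/6)) - (-73)*(1 + 22969) = -5*(-6 - 5/6)/6 - (-73)*22970 = -5/6*(-41/6) - 1*(-1676810) = 205/36 + 1676810 = 60365365/36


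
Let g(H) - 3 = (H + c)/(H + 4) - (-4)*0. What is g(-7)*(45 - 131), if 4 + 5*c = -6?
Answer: -516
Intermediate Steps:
c = -2 (c = -4/5 + (1/5)*(-6) = -4/5 - 6/5 = -2)
g(H) = 3 + (-2 + H)/(4 + H) (g(H) = 3 + ((H - 2)/(H + 4) - (-4)*0) = 3 + ((-2 + H)/(4 + H) - 1*0) = 3 + ((-2 + H)/(4 + H) + 0) = 3 + (-2 + H)/(4 + H))
g(-7)*(45 - 131) = (2*(5 + 2*(-7))/(4 - 7))*(45 - 131) = (2*(5 - 14)/(-3))*(-86) = (2*(-1/3)*(-9))*(-86) = 6*(-86) = -516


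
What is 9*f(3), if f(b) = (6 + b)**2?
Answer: 729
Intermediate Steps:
9*f(3) = 9*(6 + 3)**2 = 9*9**2 = 9*81 = 729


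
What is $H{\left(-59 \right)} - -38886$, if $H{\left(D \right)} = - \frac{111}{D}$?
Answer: $\frac{2294385}{59} \approx 38888.0$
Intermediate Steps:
$H{\left(-59 \right)} - -38886 = - \frac{111}{-59} - -38886 = \left(-111\right) \left(- \frac{1}{59}\right) + 38886 = \frac{111}{59} + 38886 = \frac{2294385}{59}$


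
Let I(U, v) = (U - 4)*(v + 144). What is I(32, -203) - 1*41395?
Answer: -43047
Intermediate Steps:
I(U, v) = (-4 + U)*(144 + v)
I(32, -203) - 1*41395 = (-576 - 4*(-203) + 144*32 + 32*(-203)) - 1*41395 = (-576 + 812 + 4608 - 6496) - 41395 = -1652 - 41395 = -43047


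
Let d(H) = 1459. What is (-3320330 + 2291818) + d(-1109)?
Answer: -1027053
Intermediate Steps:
(-3320330 + 2291818) + d(-1109) = (-3320330 + 2291818) + 1459 = -1028512 + 1459 = -1027053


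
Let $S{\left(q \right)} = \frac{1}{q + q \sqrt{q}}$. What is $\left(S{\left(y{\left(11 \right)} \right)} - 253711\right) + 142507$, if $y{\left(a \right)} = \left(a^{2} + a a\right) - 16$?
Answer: $- \frac{5654723401}{50850} + \frac{\sqrt{226}}{50850} \approx -1.112 \cdot 10^{5}$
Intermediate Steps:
$y{\left(a \right)} = -16 + 2 a^{2}$ ($y{\left(a \right)} = \left(a^{2} + a^{2}\right) - 16 = 2 a^{2} - 16 = -16 + 2 a^{2}$)
$S{\left(q \right)} = \frac{1}{q + q^{\frac{3}{2}}}$
$\left(S{\left(y{\left(11 \right)} \right)} - 253711\right) + 142507 = \left(\frac{1}{\left(-16 + 2 \cdot 11^{2}\right) + \left(-16 + 2 \cdot 11^{2}\right)^{\frac{3}{2}}} - 253711\right) + 142507 = \left(\frac{1}{\left(-16 + 2 \cdot 121\right) + \left(-16 + 2 \cdot 121\right)^{\frac{3}{2}}} - 253711\right) + 142507 = \left(\frac{1}{\left(-16 + 242\right) + \left(-16 + 242\right)^{\frac{3}{2}}} - 253711\right) + 142507 = \left(\frac{1}{226 + 226^{\frac{3}{2}}} - 253711\right) + 142507 = \left(\frac{1}{226 + 226 \sqrt{226}} - 253711\right) + 142507 = \left(-253711 + \frac{1}{226 + 226 \sqrt{226}}\right) + 142507 = -111204 + \frac{1}{226 + 226 \sqrt{226}}$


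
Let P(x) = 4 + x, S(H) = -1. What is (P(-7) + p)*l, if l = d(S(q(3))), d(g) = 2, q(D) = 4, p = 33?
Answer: 60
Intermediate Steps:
l = 2
(P(-7) + p)*l = ((4 - 7) + 33)*2 = (-3 + 33)*2 = 30*2 = 60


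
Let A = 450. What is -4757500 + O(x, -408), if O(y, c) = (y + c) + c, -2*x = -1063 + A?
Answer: -9516019/2 ≈ -4.7580e+6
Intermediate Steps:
x = 613/2 (x = -(-1063 + 450)/2 = -½*(-613) = 613/2 ≈ 306.50)
O(y, c) = y + 2*c (O(y, c) = (c + y) + c = y + 2*c)
-4757500 + O(x, -408) = -4757500 + (613/2 + 2*(-408)) = -4757500 + (613/2 - 816) = -4757500 - 1019/2 = -9516019/2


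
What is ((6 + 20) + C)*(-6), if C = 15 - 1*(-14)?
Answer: -330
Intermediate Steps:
C = 29 (C = 15 + 14 = 29)
((6 + 20) + C)*(-6) = ((6 + 20) + 29)*(-6) = (26 + 29)*(-6) = 55*(-6) = -330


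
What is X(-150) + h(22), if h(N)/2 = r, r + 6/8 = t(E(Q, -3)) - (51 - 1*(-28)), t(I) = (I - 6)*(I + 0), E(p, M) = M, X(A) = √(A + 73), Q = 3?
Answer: -211/2 + I*√77 ≈ -105.5 + 8.775*I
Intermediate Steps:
X(A) = √(73 + A)
t(I) = I*(-6 + I) (t(I) = (-6 + I)*I = I*(-6 + I))
r = -211/4 (r = -¾ + (-3*(-6 - 3) - (51 - 1*(-28))) = -¾ + (-3*(-9) - (51 + 28)) = -¾ + (27 - 1*79) = -¾ + (27 - 79) = -¾ - 52 = -211/4 ≈ -52.750)
h(N) = -211/2 (h(N) = 2*(-211/4) = -211/2)
X(-150) + h(22) = √(73 - 150) - 211/2 = √(-77) - 211/2 = I*√77 - 211/2 = -211/2 + I*√77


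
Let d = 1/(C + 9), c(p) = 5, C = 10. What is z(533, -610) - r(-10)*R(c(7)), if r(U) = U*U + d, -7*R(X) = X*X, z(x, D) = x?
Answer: 118414/133 ≈ 890.33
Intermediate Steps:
d = 1/19 (d = 1/(10 + 9) = 1/19 ≈ 0.052632)
R(X) = -X²/7 (R(X) = -X*X/7 = -X²/7)
r(U) = 1/19 + U² (r(U) = U*U + 1/19 = U² + 1/19 = 1/19 + U²)
z(533, -610) - r(-10)*R(c(7)) = 533 - (1/19 + (-10)²)*(-⅐*5²) = 533 - (1/19 + 100)*(-⅐*25) = 533 - 1901*(-25)/(19*7) = 533 - 1*(-47525/133) = 533 + 47525/133 = 118414/133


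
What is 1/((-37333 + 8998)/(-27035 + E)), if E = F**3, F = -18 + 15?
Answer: 27062/28335 ≈ 0.95507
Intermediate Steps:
F = -3
E = -27 (E = (-3)**3 = -27)
1/((-37333 + 8998)/(-27035 + E)) = 1/((-37333 + 8998)/(-27035 - 27)) = 1/(-28335/(-27062)) = 1/(-28335*(-1/27062)) = 1/(28335/27062) = 27062/28335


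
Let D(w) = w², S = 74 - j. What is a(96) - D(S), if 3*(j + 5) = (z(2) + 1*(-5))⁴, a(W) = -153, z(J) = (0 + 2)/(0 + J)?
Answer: -1738/9 ≈ -193.11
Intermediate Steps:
z(J) = 2/J
j = 241/3 (j = -5 + (2/2 + 1*(-5))⁴/3 = -5 + (2*(½) - 5)⁴/3 = -5 + (1 - 5)⁴/3 = -5 + (⅓)*(-4)⁴ = -5 + (⅓)*256 = -5 + 256/3 = 241/3 ≈ 80.333)
S = -19/3 (S = 74 - 1*241/3 = 74 - 241/3 = -19/3 ≈ -6.3333)
a(96) - D(S) = -153 - (-19/3)² = -153 - 1*361/9 = -153 - 361/9 = -1738/9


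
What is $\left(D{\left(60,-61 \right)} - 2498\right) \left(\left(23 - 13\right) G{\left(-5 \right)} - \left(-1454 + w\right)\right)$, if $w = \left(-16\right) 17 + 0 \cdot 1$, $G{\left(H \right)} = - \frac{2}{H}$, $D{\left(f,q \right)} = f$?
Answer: $-4217740$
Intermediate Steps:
$w = -272$ ($w = -272 + 0 = -272$)
$\left(D{\left(60,-61 \right)} - 2498\right) \left(\left(23 - 13\right) G{\left(-5 \right)} - \left(-1454 + w\right)\right) = \left(60 - 2498\right) \left(\left(23 - 13\right) \left(- \frac{2}{-5}\right) + \left(1454 - -272\right)\right) = - 2438 \left(10 \left(\left(-2\right) \left(- \frac{1}{5}\right)\right) + \left(1454 + 272\right)\right) = - 2438 \left(10 \cdot \frac{2}{5} + 1726\right) = - 2438 \left(4 + 1726\right) = \left(-2438\right) 1730 = -4217740$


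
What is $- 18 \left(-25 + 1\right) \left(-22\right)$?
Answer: $-9504$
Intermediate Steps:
$- 18 \left(-25 + 1\right) \left(-22\right) = - 18 \left(\left(-24\right) \left(-22\right)\right) = \left(-18\right) 528 = -9504$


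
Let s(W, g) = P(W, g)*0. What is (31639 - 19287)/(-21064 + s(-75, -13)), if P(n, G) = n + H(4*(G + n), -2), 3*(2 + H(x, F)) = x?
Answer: -1544/2633 ≈ -0.58640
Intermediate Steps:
H(x, F) = -2 + x/3
P(n, G) = -2 + 4*G/3 + 7*n/3 (P(n, G) = n + (-2 + (4*(G + n))/3) = n + (-2 + (4*G + 4*n)/3) = n + (-2 + (4*G/3 + 4*n/3)) = n + (-2 + 4*G/3 + 4*n/3) = -2 + 4*G/3 + 7*n/3)
s(W, g) = 0 (s(W, g) = (-2 + 4*g/3 + 7*W/3)*0 = 0)
(31639 - 19287)/(-21064 + s(-75, -13)) = (31639 - 19287)/(-21064 + 0) = 12352/(-21064) = 12352*(-1/21064) = -1544/2633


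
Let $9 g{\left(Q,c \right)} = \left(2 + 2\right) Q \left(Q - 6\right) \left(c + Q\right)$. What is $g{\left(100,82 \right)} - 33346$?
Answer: $\frac{6543086}{9} \approx 7.2701 \cdot 10^{5}$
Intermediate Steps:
$g{\left(Q,c \right)} = \frac{4 Q \left(-6 + Q\right) \left(Q + c\right)}{9}$ ($g{\left(Q,c \right)} = \frac{\left(2 + 2\right) Q \left(Q - 6\right) \left(c + Q\right)}{9} = \frac{4 Q \left(-6 + Q\right) \left(Q + c\right)}{9}$)
$g{\left(100,82 \right)} - 33346 = \frac{4}{9} \cdot 100 \left(100^{2} - 600 - 492 + 100 \cdot 82\right) - 33346 = \frac{4}{9} \cdot 100 \left(10000 - 600 - 492 + 8200\right) - 33346 = \frac{4}{9} \cdot 100 \cdot 17108 - 33346 = \frac{6843200}{9} - 33346 = \frac{6543086}{9}$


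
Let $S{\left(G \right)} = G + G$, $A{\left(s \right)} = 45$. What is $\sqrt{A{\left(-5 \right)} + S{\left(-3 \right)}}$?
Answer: $\sqrt{39} \approx 6.245$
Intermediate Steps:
$S{\left(G \right)} = 2 G$
$\sqrt{A{\left(-5 \right)} + S{\left(-3 \right)}} = \sqrt{45 + 2 \left(-3\right)} = \sqrt{45 - 6} = \sqrt{39}$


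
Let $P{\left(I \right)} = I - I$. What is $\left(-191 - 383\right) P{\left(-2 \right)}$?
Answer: $0$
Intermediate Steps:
$P{\left(I \right)} = 0$
$\left(-191 - 383\right) P{\left(-2 \right)} = \left(-191 - 383\right) 0 = \left(-574\right) 0 = 0$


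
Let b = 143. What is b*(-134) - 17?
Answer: -19179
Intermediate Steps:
b*(-134) - 17 = 143*(-134) - 17 = -19162 - 17 = -19179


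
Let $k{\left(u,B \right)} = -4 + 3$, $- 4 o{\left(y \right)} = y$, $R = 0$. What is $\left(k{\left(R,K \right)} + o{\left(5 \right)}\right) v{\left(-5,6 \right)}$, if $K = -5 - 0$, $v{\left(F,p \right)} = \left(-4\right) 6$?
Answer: $54$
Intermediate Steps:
$v{\left(F,p \right)} = -24$
$o{\left(y \right)} = - \frac{y}{4}$
$K = -5$ ($K = -5 + 0 = -5$)
$k{\left(u,B \right)} = -1$
$\left(k{\left(R,K \right)} + o{\left(5 \right)}\right) v{\left(-5,6 \right)} = \left(-1 - \frac{5}{4}\right) \left(-24\right) = \left(- \frac{9}{4}\right) \left(-24\right) = 54$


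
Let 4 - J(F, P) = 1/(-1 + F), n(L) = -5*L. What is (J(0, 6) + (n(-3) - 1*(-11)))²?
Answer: 961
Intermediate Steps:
J(F, P) = 4 - 1/(-1 + F)
(J(0, 6) + (n(-3) - 1*(-11)))² = ((-5 + 4*0)/(-1 + 0) + (-5*(-3) - 1*(-11)))² = ((-5 + 0)/(-1) + (15 + 11))² = (-1*(-5) + 26)² = (5 + 26)² = 31² = 961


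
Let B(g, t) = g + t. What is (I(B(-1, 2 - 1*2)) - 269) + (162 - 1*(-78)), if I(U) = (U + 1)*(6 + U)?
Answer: -29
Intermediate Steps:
I(U) = (1 + U)*(6 + U)
(I(B(-1, 2 - 1*2)) - 269) + (162 - 1*(-78)) = ((6 + (-1 + (2 - 1*2))² + 7*(-1 + (2 - 1*2))) - 269) + (162 - 1*(-78)) = ((6 + (-1 + (2 - 2))² + 7*(-1 + (2 - 2))) - 269) + (162 + 78) = ((6 + (-1 + 0)² + 7*(-1 + 0)) - 269) + 240 = ((6 + (-1)² + 7*(-1)) - 269) + 240 = ((6 + 1 - 7) - 269) + 240 = (0 - 269) + 240 = -269 + 240 = -29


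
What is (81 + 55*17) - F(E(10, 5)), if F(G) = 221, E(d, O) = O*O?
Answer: 795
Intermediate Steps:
E(d, O) = O²
(81 + 55*17) - F(E(10, 5)) = (81 + 55*17) - 1*221 = (81 + 935) - 221 = 1016 - 221 = 795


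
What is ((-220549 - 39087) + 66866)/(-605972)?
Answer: 96385/302986 ≈ 0.31812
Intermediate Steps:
((-220549 - 39087) + 66866)/(-605972) = (-259636 + 66866)*(-1/605972) = -192770*(-1/605972) = 96385/302986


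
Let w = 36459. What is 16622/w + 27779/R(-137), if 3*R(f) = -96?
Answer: -1012262657/1166688 ≈ -867.64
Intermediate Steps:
R(f) = -32 (R(f) = (⅓)*(-96) = -32)
16622/w + 27779/R(-137) = 16622/36459 + 27779/(-32) = 16622*(1/36459) + 27779*(-1/32) = 16622/36459 - 27779/32 = -1012262657/1166688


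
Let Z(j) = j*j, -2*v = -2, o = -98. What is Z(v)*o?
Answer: -98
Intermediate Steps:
v = 1 (v = -½*(-2) = 1)
Z(j) = j²
Z(v)*o = 1²*(-98) = 1*(-98) = -98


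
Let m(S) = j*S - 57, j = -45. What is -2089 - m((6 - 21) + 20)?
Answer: -1807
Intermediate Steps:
m(S) = -57 - 45*S (m(S) = -45*S - 57 = -57 - 45*S)
-2089 - m((6 - 21) + 20) = -2089 - (-57 - 45*((6 - 21) + 20)) = -2089 - (-57 - 45*(-15 + 20)) = -2089 - (-57 - 45*5) = -2089 - (-57 - 225) = -2089 - 1*(-282) = -2089 + 282 = -1807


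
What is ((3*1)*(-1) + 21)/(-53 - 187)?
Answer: -3/40 ≈ -0.075000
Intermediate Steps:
((3*1)*(-1) + 21)/(-53 - 187) = (3*(-1) + 21)/(-240) = (-3 + 21)*(-1/240) = 18*(-1/240) = -3/40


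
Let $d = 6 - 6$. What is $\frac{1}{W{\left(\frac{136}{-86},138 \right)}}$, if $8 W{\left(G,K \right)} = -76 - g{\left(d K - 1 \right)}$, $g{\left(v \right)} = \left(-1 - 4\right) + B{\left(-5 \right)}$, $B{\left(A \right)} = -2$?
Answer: $- \frac{8}{69} \approx -0.11594$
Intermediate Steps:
$d = 0$
$g{\left(v \right)} = -7$ ($g{\left(v \right)} = \left(-1 - 4\right) - 2 = -5 - 2 = -7$)
$W{\left(G,K \right)} = - \frac{69}{8}$ ($W{\left(G,K \right)} = \frac{-76 - -7}{8} = \frac{-76 + 7}{8} = \frac{1}{8} \left(-69\right) = - \frac{69}{8}$)
$\frac{1}{W{\left(\frac{136}{-86},138 \right)}} = \frac{1}{- \frac{69}{8}} = - \frac{8}{69}$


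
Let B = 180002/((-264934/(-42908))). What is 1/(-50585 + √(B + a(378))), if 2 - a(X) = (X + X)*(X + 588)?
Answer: -1340168639/67811006222293 - I*√12303282264626130/339055031111465 ≈ -1.9763e-5 - 3.2714e-7*I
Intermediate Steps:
a(X) = 2 - 2*X*(588 + X) (a(X) = 2 - (X + X)*(X + 588) = 2 - 2*X*(588 + X))
B = 3861762908/132467 (B = 180002/((-264934*(-1/42908))) = 180002/(132467/21454) = 180002*(21454/132467) = 3861762908/132467 ≈ 29153.)
1/(-50585 + √(B + a(378))) = 1/(-50585 + √(3861762908/132467 + (2 - 1176*378 - 2*378²))) = 1/(-50585 + √(3861762908/132467 + (2 - 444528 - 2*142884))) = 1/(-50585 + √(3861762908/132467 + (2 - 444528 - 285768))) = 1/(-50585 + √(3861762908/132467 - 730294)) = 1/(-50585 + √(-92878092390/132467)) = 1/(-50585 + I*√12303282264626130/132467)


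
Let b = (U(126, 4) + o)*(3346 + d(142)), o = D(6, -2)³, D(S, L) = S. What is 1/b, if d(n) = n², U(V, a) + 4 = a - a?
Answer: 1/4984120 ≈ 2.0064e-7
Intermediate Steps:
U(V, a) = -4 (U(V, a) = -4 + (a - a) = -4 + 0 = -4)
o = 216 (o = 6³ = 216)
b = 4984120 (b = (-4 + 216)*(3346 + 142²) = 212*(3346 + 20164) = 212*23510 = 4984120)
1/b = 1/4984120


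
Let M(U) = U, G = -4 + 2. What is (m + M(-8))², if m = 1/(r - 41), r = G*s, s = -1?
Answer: 97969/1521 ≈ 64.411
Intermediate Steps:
G = -2
r = 2 (r = -2*(-1) = 2)
m = -1/39 (m = 1/(2 - 41) = 1/(-39) = -1/39 ≈ -0.025641)
(m + M(-8))² = (-1/39 - 8)² = (-313/39)² = 97969/1521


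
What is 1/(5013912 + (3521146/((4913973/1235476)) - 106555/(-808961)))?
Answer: 3975212512053/23450582301753694007 ≈ 1.6951e-7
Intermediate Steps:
1/(5013912 + (3521146/((4913973/1235476)) - 106555/(-808961))) = 1/(5013912 + (3521146/((4913973*(1/1235476))) - 106555*(-1/808961))) = 1/(5013912 + (3521146/(4913973/1235476) + 106555/808961)) = 1/(5013912 + (3521146*(1235476/4913973) + 106555/808961)) = 1/(5013912 + (4350291375496/4913973 + 106555/808961)) = 1/(5013912 + 3519216585021012671/3975212512053) = 1/(23450582301753694007/3975212512053) = 3975212512053/23450582301753694007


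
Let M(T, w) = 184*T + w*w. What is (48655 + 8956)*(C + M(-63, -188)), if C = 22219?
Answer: 2648435281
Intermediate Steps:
M(T, w) = w**2 + 184*T (M(T, w) = 184*T + w**2 = w**2 + 184*T)
(48655 + 8956)*(C + M(-63, -188)) = (48655 + 8956)*(22219 + ((-188)**2 + 184*(-63))) = 57611*(22219 + (35344 - 11592)) = 57611*(22219 + 23752) = 57611*45971 = 2648435281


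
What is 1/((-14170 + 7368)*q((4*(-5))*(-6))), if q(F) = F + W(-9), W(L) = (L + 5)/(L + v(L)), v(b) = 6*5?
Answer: -21/17113832 ≈ -1.2271e-6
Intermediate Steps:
v(b) = 30
W(L) = (5 + L)/(30 + L) (W(L) = (L + 5)/(L + 30) = (5 + L)/(30 + L))
q(F) = -4/21 + F (q(F) = F + (5 - 9)/(30 - 9) = F - 4/21 = -4/21 + F)
1/((-14170 + 7368)*q((4*(-5))*(-6))) = 1/((-14170 + 7368)*(-4/21 + (4*(-5))*(-6))) = 1/((-6802)*(-4/21 - 20*(-6))) = -1/(6802*(-4/21 + 120)) = -1/(6802*2516/21) = -1/6802*21/2516 = -21/17113832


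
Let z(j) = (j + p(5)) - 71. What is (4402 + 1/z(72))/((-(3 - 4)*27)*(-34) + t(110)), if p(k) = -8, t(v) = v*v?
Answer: 30813/78274 ≈ 0.39366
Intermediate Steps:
t(v) = v²
z(j) = -79 + j (z(j) = (j - 8) - 71 = (-8 + j) - 71 = -79 + j)
(4402 + 1/z(72))/((-(3 - 4)*27)*(-34) + t(110)) = (4402 + 1/(-79 + 72))/((-(3 - 4)*27)*(-34) + 110²) = (4402 + 1/(-7))/((-1*(-1)*27)*(-34) + 12100) = (4402 - ⅐)/((1*27)*(-34) + 12100) = 30813/(7*(27*(-34) + 12100)) = 30813/(7*(-918 + 12100)) = (30813/7)/11182 = (30813/7)*(1/11182) = 30813/78274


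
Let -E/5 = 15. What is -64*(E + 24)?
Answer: 3264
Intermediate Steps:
E = -75 (E = -5*15 = -75)
-64*(E + 24) = -64*(-75 + 24) = -64*(-51) = 3264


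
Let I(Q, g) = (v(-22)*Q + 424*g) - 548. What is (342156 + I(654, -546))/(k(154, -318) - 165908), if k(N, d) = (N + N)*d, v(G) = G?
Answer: -23929/65963 ≈ -0.36276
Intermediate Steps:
k(N, d) = 2*N*d (k(N, d) = (2*N)*d = 2*N*d)
I(Q, g) = -548 - 22*Q + 424*g (I(Q, g) = (-22*Q + 424*g) - 548 = -548 - 22*Q + 424*g)
(342156 + I(654, -546))/(k(154, -318) - 165908) = (342156 + (-548 - 22*654 + 424*(-546)))/(2*154*(-318) - 165908) = (342156 + (-548 - 14388 - 231504))/(-97944 - 165908) = (342156 - 246440)/(-263852) = 95716*(-1/263852) = -23929/65963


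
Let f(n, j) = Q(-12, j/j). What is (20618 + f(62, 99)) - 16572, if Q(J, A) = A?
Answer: 4047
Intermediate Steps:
f(n, j) = 1 (f(n, j) = j/j = 1)
(20618 + f(62, 99)) - 16572 = (20618 + 1) - 16572 = 20619 - 16572 = 4047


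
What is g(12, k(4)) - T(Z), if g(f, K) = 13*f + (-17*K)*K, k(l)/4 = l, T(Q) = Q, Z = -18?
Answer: -4178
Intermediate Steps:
k(l) = 4*l
g(f, K) = -17*K**2 + 13*f (g(f, K) = 13*f - 17*K**2 = -17*K**2 + 13*f)
g(12, k(4)) - T(Z) = (-17*(4*4)**2 + 13*12) - 1*(-18) = (-17*16**2 + 156) + 18 = (-17*256 + 156) + 18 = (-4352 + 156) + 18 = -4196 + 18 = -4178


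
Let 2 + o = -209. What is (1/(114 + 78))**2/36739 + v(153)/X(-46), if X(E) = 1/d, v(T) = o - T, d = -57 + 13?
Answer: 21691213479937/1354346496 ≈ 16016.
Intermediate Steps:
d = -44
o = -211 (o = -2 - 209 = -211)
v(T) = -211 - T
X(E) = -1/44 (X(E) = 1/(-44) = -1/44)
(1/(114 + 78))**2/36739 + v(153)/X(-46) = (1/(114 + 78))**2/36739 + (-211 - 1*153)/(-1/44) = (1/192)**2*(1/36739) + (-211 - 153)*(-44) = (1/192)**2*(1/36739) - 364*(-44) = (1/36864)*(1/36739) + 16016 = 1/1354346496 + 16016 = 21691213479937/1354346496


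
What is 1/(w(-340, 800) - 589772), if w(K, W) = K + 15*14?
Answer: -1/589902 ≈ -1.6952e-6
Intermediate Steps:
w(K, W) = 210 + K (w(K, W) = K + 210 = 210 + K)
1/(w(-340, 800) - 589772) = 1/((210 - 340) - 589772) = 1/(-130 - 589772) = 1/(-589902) = -1/589902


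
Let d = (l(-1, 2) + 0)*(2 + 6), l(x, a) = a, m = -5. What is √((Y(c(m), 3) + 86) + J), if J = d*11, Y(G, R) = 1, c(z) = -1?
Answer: √263 ≈ 16.217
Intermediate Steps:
d = 16 (d = (2 + 0)*(2 + 6) = 2*8 = 16)
J = 176 (J = 16*11 = 176)
√((Y(c(m), 3) + 86) + J) = √((1 + 86) + 176) = √(87 + 176) = √263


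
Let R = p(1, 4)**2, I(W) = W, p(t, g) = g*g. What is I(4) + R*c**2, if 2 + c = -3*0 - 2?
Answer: 4100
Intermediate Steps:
p(t, g) = g**2
c = -4 (c = -2 + (-3*0 - 2) = -2 + (0 - 2) = -2 - 2 = -4)
R = 256 (R = (4**2)**2 = 16**2 = 256)
I(4) + R*c**2 = 4 + 256*(-4)**2 = 4 + 256*16 = 4 + 4096 = 4100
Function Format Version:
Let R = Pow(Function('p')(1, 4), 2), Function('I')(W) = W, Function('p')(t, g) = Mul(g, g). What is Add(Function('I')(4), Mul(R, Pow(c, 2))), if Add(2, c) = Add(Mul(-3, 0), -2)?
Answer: 4100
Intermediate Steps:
Function('p')(t, g) = Pow(g, 2)
c = -4 (c = Add(-2, Add(Mul(-3, 0), -2)) = Add(-2, Add(0, -2)) = Add(-2, -2) = -4)
R = 256 (R = Pow(Pow(4, 2), 2) = Pow(16, 2) = 256)
Add(Function('I')(4), Mul(R, Pow(c, 2))) = Add(4, Mul(256, Pow(-4, 2))) = Add(4, Mul(256, 16)) = Add(4, 4096) = 4100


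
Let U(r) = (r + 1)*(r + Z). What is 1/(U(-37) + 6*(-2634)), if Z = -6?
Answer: -1/14256 ≈ -7.0146e-5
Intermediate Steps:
U(r) = (1 + r)*(-6 + r) (U(r) = (r + 1)*(r - 6) = (1 + r)*(-6 + r))
1/(U(-37) + 6*(-2634)) = 1/((-6 + (-37)² - 5*(-37)) + 6*(-2634)) = 1/((-6 + 1369 + 185) - 15804) = 1/(1548 - 15804) = 1/(-14256) = -1/14256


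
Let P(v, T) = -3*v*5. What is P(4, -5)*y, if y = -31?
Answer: 1860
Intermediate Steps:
P(v, T) = -15*v
P(4, -5)*y = -15*4*(-31) = -60*(-31) = 1860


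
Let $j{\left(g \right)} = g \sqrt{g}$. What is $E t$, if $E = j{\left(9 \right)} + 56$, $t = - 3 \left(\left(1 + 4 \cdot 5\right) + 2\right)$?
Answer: $-5727$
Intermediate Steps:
$j{\left(g \right)} = g^{\frac{3}{2}}$
$t = -69$ ($t = - 3 \left(\left(1 + 20\right) + 2\right) = - 3 \left(21 + 2\right) = \left(-3\right) 23 = -69$)
$E = 83$ ($E = 9^{\frac{3}{2}} + 56 = 27 + 56 = 83$)
$E t = 83 \left(-69\right) = -5727$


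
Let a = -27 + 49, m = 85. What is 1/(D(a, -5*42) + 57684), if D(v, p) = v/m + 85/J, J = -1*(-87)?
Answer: 7395/426582319 ≈ 1.7335e-5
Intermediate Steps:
J = 87
a = 22
D(v, p) = 85/87 + v/85 (D(v, p) = v/85 + 85/87 = 85/87 + v/85)
1/(D(a, -5*42) + 57684) = 1/((85/87 + (1/85)*22) + 57684) = 1/((85/87 + 22/85) + 57684) = 1/(9139/7395 + 57684) = 1/(426582319/7395) = 7395/426582319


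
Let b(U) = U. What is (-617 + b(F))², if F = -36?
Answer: 426409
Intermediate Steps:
(-617 + b(F))² = (-617 - 36)² = (-653)² = 426409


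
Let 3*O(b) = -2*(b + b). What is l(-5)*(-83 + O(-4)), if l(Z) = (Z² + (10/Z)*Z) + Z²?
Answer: -4660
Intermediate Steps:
O(b) = -4*b/3 (O(b) = (-2*(b + b))/3 = (-4*b)/3 = -4*b/3)
l(Z) = 10 + 2*Z² (l(Z) = (Z² + 10) + Z² = (10 + Z²) + Z² = 10 + 2*Z²)
l(-5)*(-83 + O(-4)) = (10 + 2*(-5)²)*(-83 - 4/3*(-4)) = (10 + 2*25)*(-83 + 16/3) = (10 + 50)*(-233/3) = 60*(-233/3) = -4660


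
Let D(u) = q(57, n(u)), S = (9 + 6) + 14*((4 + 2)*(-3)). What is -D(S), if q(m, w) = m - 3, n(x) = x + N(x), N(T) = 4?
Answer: -54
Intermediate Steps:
n(x) = 4 + x (n(x) = x + 4 = 4 + x)
S = -237 (S = 15 + 14*(6*(-3)) = 15 + 14*(-18) = 15 - 252 = -237)
q(m, w) = -3 + m
D(u) = 54 (D(u) = -3 + 57 = 54)
-D(S) = -1*54 = -54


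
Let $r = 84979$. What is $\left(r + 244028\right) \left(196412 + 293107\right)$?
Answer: $161055177633$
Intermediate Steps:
$\left(r + 244028\right) \left(196412 + 293107\right) = \left(84979 + 244028\right) \left(196412 + 293107\right) = 329007 \cdot 489519 = 161055177633$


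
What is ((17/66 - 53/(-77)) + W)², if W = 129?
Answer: 3604201225/213444 ≈ 16886.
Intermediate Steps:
((17/66 - 53/(-77)) + W)² = ((17/66 - 53/(-77)) + 129)² = ((17*(1/66) - 53*(-1/77)) + 129)² = ((17/66 + 53/77) + 129)² = (437/462 + 129)² = (60035/462)² = 3604201225/213444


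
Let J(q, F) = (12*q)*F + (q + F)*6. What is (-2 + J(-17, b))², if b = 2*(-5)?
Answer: 3519376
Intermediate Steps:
b = -10
J(q, F) = 6*F + 6*q + 12*F*q (J(q, F) = 12*F*q + (F + q)*6 = 12*F*q + (6*F + 6*q) = 6*F + 6*q + 12*F*q)
(-2 + J(-17, b))² = (-2 + (6*(-10) + 6*(-17) + 12*(-10)*(-17)))² = (-2 + (-60 - 102 + 2040))² = (-2 + 1878)² = 1876² = 3519376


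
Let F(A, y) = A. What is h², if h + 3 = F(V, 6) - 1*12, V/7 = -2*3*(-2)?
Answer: 4761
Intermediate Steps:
V = 84 (V = 7*(-2*3*(-2)) = 7*(-6*(-2)) = 7*12 = 84)
h = 69 (h = -3 + (84 - 1*12) = -3 + (84 - 12) = -3 + 72 = 69)
h² = 69² = 4761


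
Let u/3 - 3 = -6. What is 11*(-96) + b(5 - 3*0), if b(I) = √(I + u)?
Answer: -1056 + 2*I ≈ -1056.0 + 2.0*I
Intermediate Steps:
u = -9 (u = 9 + 3*(-6) = 9 - 18 = -9)
b(I) = √(-9 + I) (b(I) = √(I - 9) = √(-9 + I))
11*(-96) + b(5 - 3*0) = 11*(-96) + √(-9 + (5 - 3*0)) = -1056 + √(-9 + (5 + 0)) = -1056 + √(-9 + 5) = -1056 + √(-4) = -1056 + 2*I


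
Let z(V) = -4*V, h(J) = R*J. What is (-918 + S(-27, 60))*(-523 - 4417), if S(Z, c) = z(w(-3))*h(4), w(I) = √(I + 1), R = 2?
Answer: 4534920 + 158080*I*√2 ≈ 4.5349e+6 + 2.2356e+5*I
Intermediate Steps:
w(I) = √(1 + I)
h(J) = 2*J
S(Z, c) = -32*I*√2 (S(Z, c) = (-4*√(1 - 3))*(2*4) = -4*I*√2*8 = -32*I*√2)
(-918 + S(-27, 60))*(-523 - 4417) = (-918 - 32*I*√2)*(-523 - 4417) = (-918 - 32*I*√2)*(-4940) = 4534920 + 158080*I*√2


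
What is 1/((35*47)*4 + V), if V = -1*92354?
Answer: -1/85774 ≈ -1.1659e-5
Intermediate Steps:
V = -92354
1/((35*47)*4 + V) = 1/((35*47)*4 - 92354) = 1/(1645*4 - 92354) = 1/(6580 - 92354) = 1/(-85774) = -1/85774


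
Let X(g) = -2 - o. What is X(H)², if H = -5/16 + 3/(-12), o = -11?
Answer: 81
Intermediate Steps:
H = -9/16 (H = -5*1/16 + 3*(-1/12) = -5/16 - ¼ = -9/16 ≈ -0.56250)
X(g) = 9 (X(g) = -2 - 1*(-11) = -2 + 11 = 9)
X(H)² = 9² = 81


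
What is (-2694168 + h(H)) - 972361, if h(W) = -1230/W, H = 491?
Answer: -1800266969/491 ≈ -3.6665e+6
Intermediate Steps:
(-2694168 + h(H)) - 972361 = (-2694168 - 1230/491) - 972361 = -1322837718/491 - 972361 = -1800266969/491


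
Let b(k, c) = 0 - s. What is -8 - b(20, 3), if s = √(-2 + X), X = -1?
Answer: -8 + I*√3 ≈ -8.0 + 1.732*I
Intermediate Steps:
s = I*√3 (s = √(-2 - 1) = √(-3) = I*√3 ≈ 1.732*I)
b(k, c) = -I*√3 (b(k, c) = 0 - I*√3 = -I*√3)
-8 - b(20, 3) = -8 - (-1)*I*√3 = -8 + I*√3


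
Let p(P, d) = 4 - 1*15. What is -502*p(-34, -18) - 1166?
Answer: 4356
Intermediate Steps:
p(P, d) = -11 (p(P, d) = 4 - 15 = -11)
-502*p(-34, -18) - 1166 = -502*(-11) - 1166 = 5522 - 1166 = 4356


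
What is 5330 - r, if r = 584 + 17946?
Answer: -13200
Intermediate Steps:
r = 18530
5330 - r = 5330 - 1*18530 = 5330 - 18530 = -13200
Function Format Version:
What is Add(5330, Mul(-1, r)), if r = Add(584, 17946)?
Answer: -13200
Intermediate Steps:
r = 18530
Add(5330, Mul(-1, r)) = Add(5330, Mul(-1, 18530)) = Add(5330, -18530) = -13200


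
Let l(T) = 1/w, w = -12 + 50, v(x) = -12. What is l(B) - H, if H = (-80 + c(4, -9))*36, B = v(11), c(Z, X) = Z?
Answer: 103969/38 ≈ 2736.0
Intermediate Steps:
B = -12
H = -2736 (H = (-80 + 4)*36 = -76*36 = -2736)
w = 38
l(T) = 1/38
l(B) - H = 1/38 - 1*(-2736) = 1/38 + 2736 = 103969/38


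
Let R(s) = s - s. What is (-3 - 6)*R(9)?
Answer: 0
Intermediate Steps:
R(s) = 0
(-3 - 6)*R(9) = (-3 - 6)*0 = -9*0 = 0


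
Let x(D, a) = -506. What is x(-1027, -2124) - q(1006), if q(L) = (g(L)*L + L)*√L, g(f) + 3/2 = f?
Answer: -506 - 1011533*√1006 ≈ -3.2084e+7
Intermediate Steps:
g(f) = -3/2 + f
q(L) = √L*(L + L*(-3/2 + L)) (q(L) = ((-3/2 + L)*L + L)*√L = (L*(-3/2 + L) + L)*√L = (L + L*(-3/2 + L))*√L = √L*(L + L*(-3/2 + L)))
x(-1027, -2124) - q(1006) = -506 - 1006^(3/2)*(-½ + 1006) = -506 - 1006*√1006*2011/2 = -506 - 1011533*√1006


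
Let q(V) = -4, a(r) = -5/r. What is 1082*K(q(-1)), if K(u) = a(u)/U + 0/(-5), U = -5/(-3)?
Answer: 1623/2 ≈ 811.50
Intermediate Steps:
U = 5/3 (U = -5*(-⅓) = 5/3 ≈ 1.6667)
K(u) = -3/u (K(u) = (-5/u)/(5/3) + 0/(-5) = -5/u*(⅗) + 0*(-⅕) = -3/u + 0 = -3/u)
1082*K(q(-1)) = 1082*(-3/(-4)) = 1082*(-3*(-¼)) = 1082*(¾) = 1623/2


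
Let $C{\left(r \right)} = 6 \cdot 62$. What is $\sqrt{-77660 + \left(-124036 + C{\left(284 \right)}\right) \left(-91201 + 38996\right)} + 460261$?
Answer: $460261 + 2 \sqrt{1613950365} \approx 5.4061 \cdot 10^{5}$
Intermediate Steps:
$C{\left(r \right)} = 372$
$\sqrt{-77660 + \left(-124036 + C{\left(284 \right)}\right) \left(-91201 + 38996\right)} + 460261 = \sqrt{-77660 + \left(-124036 + 372\right) \left(-91201 + 38996\right)} + 460261 = \sqrt{-77660 - -6455879120} + 460261 = \sqrt{-77660 + 6455879120} + 460261 = \sqrt{6455801460} + 460261 = 2 \sqrt{1613950365} + 460261 = 460261 + 2 \sqrt{1613950365}$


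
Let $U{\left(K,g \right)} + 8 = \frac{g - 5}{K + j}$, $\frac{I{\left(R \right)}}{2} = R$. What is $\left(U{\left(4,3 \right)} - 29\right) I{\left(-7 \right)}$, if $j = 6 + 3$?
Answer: $\frac{6762}{13} \approx 520.15$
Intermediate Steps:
$j = 9$
$I{\left(R \right)} = 2 R$
$U{\left(K,g \right)} = -8 + \frac{-5 + g}{9 + K}$ ($U{\left(K,g \right)} = -8 + \frac{g - 5}{K + 9} = -8 + \frac{-5 + g}{9 + K}$)
$\left(U{\left(4,3 \right)} - 29\right) I{\left(-7 \right)} = \left(\frac{-77 + 3 - 32}{9 + 4} - 29\right) 2 \left(-7\right) = \left(\frac{-77 + 3 - 32}{13} - 29\right) \left(-14\right) = \left(\frac{1}{13} \left(-106\right) - 29\right) \left(-14\right) = \left(- \frac{106}{13} - 29\right) \left(-14\right) = \left(- \frac{483}{13}\right) \left(-14\right) = \frac{6762}{13}$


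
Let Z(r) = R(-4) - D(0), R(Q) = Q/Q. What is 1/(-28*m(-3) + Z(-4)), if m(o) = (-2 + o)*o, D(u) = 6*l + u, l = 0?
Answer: -1/419 ≈ -0.0023866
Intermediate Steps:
D(u) = u (D(u) = 6*0 + u = 0 + u = u)
m(o) = o*(-2 + o)
R(Q) = 1
Z(r) = 1 (Z(r) = 1 - 1*0 = 1 + 0 = 1)
1/(-28*m(-3) + Z(-4)) = 1/(-(-84)*(-2 - 3) + 1) = 1/(-(-84)*(-5) + 1) = 1/(-28*15 + 1) = 1/(-420 + 1) = 1/(-419) = -1/419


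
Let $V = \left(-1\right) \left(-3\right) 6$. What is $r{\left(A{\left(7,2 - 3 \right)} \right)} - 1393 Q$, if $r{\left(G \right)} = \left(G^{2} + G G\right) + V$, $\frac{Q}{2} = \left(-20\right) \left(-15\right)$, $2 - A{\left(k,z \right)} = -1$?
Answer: $-835764$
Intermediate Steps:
$V = 18$ ($V = 3 \cdot 6 = 18$)
$A{\left(k,z \right)} = 3$ ($A{\left(k,z \right)} = 2 - -1 = 2 + 1 = 3$)
$Q = 600$ ($Q = 2 \left(\left(-20\right) \left(-15\right)\right) = 2 \cdot 300 = 600$)
$r{\left(G \right)} = 18 + 2 G^{2}$ ($r{\left(G \right)} = \left(G^{2} + G G\right) + 18 = \left(G^{2} + G^{2}\right) + 18 = 2 G^{2} + 18 = 18 + 2 G^{2}$)
$r{\left(A{\left(7,2 - 3 \right)} \right)} - 1393 Q = \left(18 + 2 \cdot 3^{2}\right) - 835800 = \left(18 + 2 \cdot 9\right) - 835800 = \left(18 + 18\right) - 835800 = 36 - 835800 = -835764$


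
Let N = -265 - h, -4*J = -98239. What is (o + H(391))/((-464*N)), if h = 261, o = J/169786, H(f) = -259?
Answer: -175800057/165754601216 ≈ -0.0010606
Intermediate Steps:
J = 98239/4 (J = -¼*(-98239) = 98239/4 ≈ 24560.)
o = 98239/679144 (o = (98239/4)/169786 = (98239/4)*(1/169786) = 98239/679144 ≈ 0.14465)
N = -526 (N = -265 - 1*261 = -265 - 261 = -526)
(o + H(391))/((-464*N)) = (98239/679144 - 259)/((-464*(-526))) = -175800057/679144/244064 = -175800057/679144*1/244064 = -175800057/165754601216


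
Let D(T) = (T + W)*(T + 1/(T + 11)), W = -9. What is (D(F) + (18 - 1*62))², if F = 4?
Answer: 37249/9 ≈ 4138.8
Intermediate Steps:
D(T) = (-9 + T)*(T + 1/(11 + T)) (D(T) = (T - 9)*(T + 1/(T + 11)) = (-9 + T)*(T + 1/(11 + T)))
(D(F) + (18 - 1*62))² = ((-9 + 4³ - 98*4 + 2*4²)/(11 + 4) + (18 - 1*62))² = ((-9 + 64 - 392 + 2*16)/15 + (18 - 62))² = ((-9 + 64 - 392 + 32)/15 - 44)² = ((1/15)*(-305) - 44)² = (-61/3 - 44)² = (-193/3)² = 37249/9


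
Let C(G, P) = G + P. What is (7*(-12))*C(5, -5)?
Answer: 0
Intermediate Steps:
(7*(-12))*C(5, -5) = (7*(-12))*(5 - 5) = -84*0 = 0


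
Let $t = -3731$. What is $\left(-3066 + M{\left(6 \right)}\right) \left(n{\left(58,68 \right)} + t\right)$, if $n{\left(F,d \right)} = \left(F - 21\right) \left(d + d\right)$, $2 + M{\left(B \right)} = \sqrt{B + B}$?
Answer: $-3991468 + 2602 \sqrt{3} \approx -3.987 \cdot 10^{6}$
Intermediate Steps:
$M{\left(B \right)} = -2 + \sqrt{2} \sqrt{B}$ ($M{\left(B \right)} = -2 + \sqrt{B + B} = -2 + \sqrt{2 B} = -2 + \sqrt{2} \sqrt{B}$)
$n{\left(F,d \right)} = 2 d \left(-21 + F\right)$ ($n{\left(F,d \right)} = \left(-21 + F\right) 2 d = 2 d \left(-21 + F\right)$)
$\left(-3066 + M{\left(6 \right)}\right) \left(n{\left(58,68 \right)} + t\right) = \left(-3066 - \left(2 - \sqrt{2} \sqrt{6}\right)\right) \left(2 \cdot 68 \left(-21 + 58\right) - 3731\right) = \left(-3066 - \left(2 - 2 \sqrt{3}\right)\right) \left(2 \cdot 68 \cdot 37 - 3731\right) = \left(-3068 + 2 \sqrt{3}\right) \left(5032 - 3731\right) = \left(-3068 + 2 \sqrt{3}\right) 1301 = -3991468 + 2602 \sqrt{3}$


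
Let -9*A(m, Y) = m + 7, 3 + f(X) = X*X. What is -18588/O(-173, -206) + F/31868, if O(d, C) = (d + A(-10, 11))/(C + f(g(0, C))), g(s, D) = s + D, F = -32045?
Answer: 37520521284097/8253812 ≈ 4.5458e+6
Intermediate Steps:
g(s, D) = D + s
f(X) = -3 + X**2 (f(X) = -3 + X*X = -3 + X**2)
A(m, Y) = -7/9 - m/9 (A(m, Y) = -(m + 7)/9 = -(7 + m)/9 = -7/9 - m/9)
O(d, C) = (1/3 + d)/(-3 + C + C**2) (O(d, C) = (d + (-7/9 - 1/9*(-10)))/(C + (-3 + (C + 0)**2)) = (d + (-7/9 + 10/9))/(C + (-3 + C**2)) = (d + 1/3)/(-3 + C + C**2) = (1/3 + d)/(-3 + C + C**2))
-18588/O(-173, -206) + F/31868 = -18588*(-3 - 206 + (-206)**2)/(1/3 - 173) - 32045/31868 = -18588/(-518/3/(-3 - 206 + 42436)) - 32045*1/31868 = -18588/(-518/3/42227) - 32045/31868 = -18588/((1/42227)*(-518/3)) - 32045/31868 = -18588/(-518/126681) - 32045/31868 = -18588*(-126681/518) - 32045/31868 = 1177373214/259 - 32045/31868 = 37520521284097/8253812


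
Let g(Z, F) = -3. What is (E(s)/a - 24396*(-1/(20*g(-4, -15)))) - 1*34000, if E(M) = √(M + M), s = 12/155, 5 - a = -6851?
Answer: -172033/5 + √930/531340 ≈ -34407.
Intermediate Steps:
a = 6856 (a = 5 - 1*(-6851) = 5 + 6851 = 6856)
s = 12/155 (s = 12*(1/155) = 12/155 ≈ 0.077419)
E(M) = √2*√M (E(M) = √(2*M) = √2*√M)
(E(s)/a - 24396*(-1/(20*g(-4, -15)))) - 1*34000 = ((√2*√(12/155))/6856 - 24396/((-20*(-3)))) - 1*34000 = ((√2*(2*√465/155))*(1/6856) - 24396/60) - 34000 = ((2*√930/155)*(1/6856) - 24396*1/60) - 34000 = (√930/531340 - 2033/5) - 34000 = (-2033/5 + √930/531340) - 34000 = -172033/5 + √930/531340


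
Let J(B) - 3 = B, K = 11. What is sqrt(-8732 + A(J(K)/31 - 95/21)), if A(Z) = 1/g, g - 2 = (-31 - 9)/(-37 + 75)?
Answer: I*sqrt(314314)/6 ≈ 93.44*I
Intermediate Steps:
J(B) = 3 + B
g = 18/19 (g = 2 + (-31 - 9)/(-37 + 75) = 2 - 40/38 = 2 - 40*1/38 = 2 - 20/19 = 18/19 ≈ 0.94737)
A(Z) = 19/18 (A(Z) = 1/(18/19) = 19/18)
sqrt(-8732 + A(J(K)/31 - 95/21)) = sqrt(-8732 + 19/18) = sqrt(-157157/18) = I*sqrt(314314)/6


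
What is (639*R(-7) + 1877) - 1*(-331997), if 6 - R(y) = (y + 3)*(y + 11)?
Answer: 347932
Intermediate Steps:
R(y) = 6 - (3 + y)*(11 + y) (R(y) = 6 - (y + 3)*(y + 11) = 6 - (3 + y)*(11 + y))
(639*R(-7) + 1877) - 1*(-331997) = (639*(-27 - 1*(-7)² - 14*(-7)) + 1877) - 1*(-331997) = (639*(-27 - 1*49 + 98) + 1877) + 331997 = (639*(-27 - 49 + 98) + 1877) + 331997 = (639*22 + 1877) + 331997 = (14058 + 1877) + 331997 = 15935 + 331997 = 347932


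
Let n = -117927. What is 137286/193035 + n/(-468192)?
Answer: 9671138373/10041938080 ≈ 0.96307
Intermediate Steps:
137286/193035 + n/(-468192) = 137286/193035 - 117927/(-468192) = 137286*(1/193035) - 117927*(-1/468192) = 45762/64345 + 39309/156064 = 9671138373/10041938080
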